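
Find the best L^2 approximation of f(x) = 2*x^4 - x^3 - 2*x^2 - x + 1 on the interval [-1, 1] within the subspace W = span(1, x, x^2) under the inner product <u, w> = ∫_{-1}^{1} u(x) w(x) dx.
g(x) = -2*x^2/7 - 8*x/5 + 29/35

The best approximation g ∈ W is the orthogonal projection of f onto W. Writing g = a_0 + a_1 x + a_2 x^2, the coefficients solve the normal equations G · a = b where
  G_{ij} = <φ_i, φ_j> and b_i = <f, φ_i>, with φ_0 = 1, φ_1 = x, φ_2 = x^2.
G =
  [2, 0, 2/3]
  [0, 2/3, 0]
  [2/3, 0, 2/5],
b = (22/15, -16/15, 46/105).
Solving gives a_0 = 29/35, a_1 = -8/5, a_2 = -2/7, so
  g(x) = -2*x^2/7 - 8*x/5 + 29/35.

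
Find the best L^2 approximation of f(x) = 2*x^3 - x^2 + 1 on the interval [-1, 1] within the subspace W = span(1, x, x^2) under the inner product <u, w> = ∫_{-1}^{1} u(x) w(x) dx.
g(x) = -x^2 + 6*x/5 + 1

The best approximation g ∈ W is the orthogonal projection of f onto W. Writing g = a_0 + a_1 x + a_2 x^2, the coefficients solve the normal equations G · a = b where
  G_{ij} = <φ_i, φ_j> and b_i = <f, φ_i>, with φ_0 = 1, φ_1 = x, φ_2 = x^2.
G =
  [2, 0, 2/3]
  [0, 2/3, 0]
  [2/3, 0, 2/5],
b = (4/3, 4/5, 4/15).
Solving gives a_0 = 1, a_1 = 6/5, a_2 = -1, so
  g(x) = -x^2 + 6*x/5 + 1.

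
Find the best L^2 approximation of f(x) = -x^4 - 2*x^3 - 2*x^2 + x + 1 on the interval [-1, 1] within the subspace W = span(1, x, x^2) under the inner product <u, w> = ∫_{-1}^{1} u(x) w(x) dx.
g(x) = -20*x^2/7 - x/5 + 38/35

The best approximation g ∈ W is the orthogonal projection of f onto W. Writing g = a_0 + a_1 x + a_2 x^2, the coefficients solve the normal equations G · a = b where
  G_{ij} = <φ_i, φ_j> and b_i = <f, φ_i>, with φ_0 = 1, φ_1 = x, φ_2 = x^2.
G =
  [2, 0, 2/3]
  [0, 2/3, 0]
  [2/3, 0, 2/5],
b = (4/15, -2/15, -44/105).
Solving gives a_0 = 38/35, a_1 = -1/5, a_2 = -20/7, so
  g(x) = -20*x^2/7 - x/5 + 38/35.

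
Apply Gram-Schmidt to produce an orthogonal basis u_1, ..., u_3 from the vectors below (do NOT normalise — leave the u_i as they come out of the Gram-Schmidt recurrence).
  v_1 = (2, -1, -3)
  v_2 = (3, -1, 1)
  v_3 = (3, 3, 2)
Orthogonal basis:
  u_1 = (2, -1, -3)
  u_2 = (17/7, -5/7, 13/7)
  u_3 = (86/69, 473/138, -43/138)

Apply the Gram-Schmidt recurrence
  u_1 = v_1
  u_i = v_i − Σ_{j<i} ((v_i · u_j) / (u_j · u_j)) · u_j.

Step by step this gives:
  u_1 = (2, -1, -3)
  u_2 = (17/7, -5/7, 13/7)
  u_3 = (86/69, 473/138, -43/138)

Orthogonality check:
  u_2 · u_1 = 0 (should be 0)
  u_3 · u_1 = 0 (should be 0)
  u_3 · u_2 = 0 (should be 0)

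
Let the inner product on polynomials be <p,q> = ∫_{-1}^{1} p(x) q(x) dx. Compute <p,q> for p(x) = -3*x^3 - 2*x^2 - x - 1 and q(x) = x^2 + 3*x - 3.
<p,q> = 44/15

Expand the product: p(x)·q(x) = -3*x^5 - 11*x^4 + 2*x^3 + 2*x^2 + 3.
∫_{-1}^{1} of each monomial x^k gives [2/(k+1) if k even, 0 if k odd]. Integrating term-by-term (or equivalently evaluating the antiderivative F(x) = -x^6/2 - 11*x^5/5 + x^4/2 + 2*x^3/3 + 3*x at the endpoints):
  F(1) − F(−1) = 22/15 − (-22/15) = 44/15.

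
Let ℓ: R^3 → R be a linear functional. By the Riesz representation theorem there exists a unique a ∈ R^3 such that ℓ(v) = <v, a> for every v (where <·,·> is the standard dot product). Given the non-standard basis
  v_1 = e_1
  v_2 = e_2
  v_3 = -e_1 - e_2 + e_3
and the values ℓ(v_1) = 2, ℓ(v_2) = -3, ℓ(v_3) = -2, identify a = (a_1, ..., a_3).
a = (2, -3, -3)

Write a = (a_1, ..., a_3) in the standard basis. For each basis vector v_i, ℓ(v_i) = <v_i, a> is a linear equation in the a_j's. Collect the n equations into a matrix system V a = ℓ, where row i of V is v_i (expressed in the standard basis). Since V is invertible (lower-triangular with 1s on the diagonal, up to permutation), solve by back-substitution:
  V =
[[1, 0, 0],
 [0, 1, 0],
 [-1, -1, 1]]
  V a = (2, -3, -2)
Solving gives a = (2, -3, -3).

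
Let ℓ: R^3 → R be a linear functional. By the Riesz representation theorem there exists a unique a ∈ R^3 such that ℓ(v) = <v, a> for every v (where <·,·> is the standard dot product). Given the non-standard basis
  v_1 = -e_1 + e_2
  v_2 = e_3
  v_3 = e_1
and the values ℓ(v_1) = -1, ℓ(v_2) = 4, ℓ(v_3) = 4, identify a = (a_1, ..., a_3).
a = (4, 3, 4)

Write a = (a_1, ..., a_3) in the standard basis. For each basis vector v_i, ℓ(v_i) = <v_i, a> is a linear equation in the a_j's. Collect the n equations into a matrix system V a = ℓ, where row i of V is v_i (expressed in the standard basis). Since V is invertible (lower-triangular with 1s on the diagonal, up to permutation), solve by back-substitution:
  V =
[[-1, 1, 0],
 [0, 0, 1],
 [1, 0, 0]]
  V a = (-1, 4, 4)
Solving gives a = (4, 3, 4).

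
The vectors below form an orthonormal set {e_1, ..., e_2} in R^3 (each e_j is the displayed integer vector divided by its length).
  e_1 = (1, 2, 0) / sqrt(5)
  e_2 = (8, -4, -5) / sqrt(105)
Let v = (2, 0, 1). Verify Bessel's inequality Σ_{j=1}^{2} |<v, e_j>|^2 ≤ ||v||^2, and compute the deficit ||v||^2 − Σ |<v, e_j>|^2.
Σ |<v, e_j>|^2 = 41/21; ||v||^2 = 5; deficit = 64/21

Write each e_j = u_j / sqrt(<u_j, u_j>) where u_j is the displayed integer vector. Then <v, e_j> = <v, u_j> / sqrt(<u_j, u_j>), so |<v, e_j>|^2 = <v, u_j>^2 / <u_j, u_j>.
Coefficients: <v, e_1> = 2/sqrt(5), <v, e_2> = 11/sqrt(105).
Square and sum: Σ |<v, e_j>|^2 = 41/21.
Compute ||v||^2 = v·v = 5.
Deficit = 5 − 41/21 = 64/21 ≥ 0, confirming Bessel's inequality. (The deficit equals ||v − Σ <v,e_j> e_j||^2, the squared distance from v to span{e_j}.)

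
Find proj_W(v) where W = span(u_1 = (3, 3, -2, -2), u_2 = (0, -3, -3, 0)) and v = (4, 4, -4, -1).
proj_W(v) = (4, 10/3, -10/3, -8/3)

Set up U = [u_1 | ... | u_2] ∈ R^(4×2). The projector onto W = col(U) is P = U (U^T U)^(-1) U^T.
Compute U^T U =
  [26, -3]
  [-3, 18],
and U^T v = (34, 0).
Solve U^T U · c = U^T v for the coefficients: c = (4/3, 2/9). The projection is proj_W(v) = U c.
Check: (v - proj_W(v)) · u_1 = 0  (should be 0).
Check: (v - proj_W(v)) · u_2 = 0  (should be 0).
Result: proj_W(v) = (4, 10/3, -10/3, -8/3).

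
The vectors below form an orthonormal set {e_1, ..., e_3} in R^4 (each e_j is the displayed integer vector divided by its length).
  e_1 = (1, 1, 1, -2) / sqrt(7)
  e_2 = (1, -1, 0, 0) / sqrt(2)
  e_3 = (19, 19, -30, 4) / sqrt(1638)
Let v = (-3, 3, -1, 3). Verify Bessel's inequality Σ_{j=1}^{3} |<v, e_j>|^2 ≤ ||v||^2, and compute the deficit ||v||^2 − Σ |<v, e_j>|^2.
Σ |<v, e_j>|^2 = 339/13; ||v||^2 = 28; deficit = 25/13

Write each e_j = u_j / sqrt(<u_j, u_j>) where u_j is the displayed integer vector. Then <v, e_j> = <v, u_j> / sqrt(<u_j, u_j>), so |<v, e_j>|^2 = <v, u_j>^2 / <u_j, u_j>.
Coefficients: <v, e_1> = -7/sqrt(7), <v, e_2> = -6/sqrt(2), <v, e_3> = 42/sqrt(1638).
Square and sum: Σ |<v, e_j>|^2 = 339/13.
Compute ||v||^2 = v·v = 28.
Deficit = 28 − 339/13 = 25/13 ≥ 0, confirming Bessel's inequality. (The deficit equals ||v − Σ <v,e_j> e_j||^2, the squared distance from v to span{e_j}.)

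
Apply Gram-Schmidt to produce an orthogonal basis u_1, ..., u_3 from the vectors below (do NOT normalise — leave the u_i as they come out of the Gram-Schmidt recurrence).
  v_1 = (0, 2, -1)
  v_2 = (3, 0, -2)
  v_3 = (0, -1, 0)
Orthogonal basis:
  u_1 = (0, 2, -1)
  u_2 = (3, -4/5, -8/5)
  u_3 = (-12/61, -9/61, -18/61)

Apply the Gram-Schmidt recurrence
  u_1 = v_1
  u_i = v_i − Σ_{j<i} ((v_i · u_j) / (u_j · u_j)) · u_j.

Step by step this gives:
  u_1 = (0, 2, -1)
  u_2 = (3, -4/5, -8/5)
  u_3 = (-12/61, -9/61, -18/61)

Orthogonality check:
  u_2 · u_1 = 0 (should be 0)
  u_3 · u_1 = 0 (should be 0)
  u_3 · u_2 = 0 (should be 0)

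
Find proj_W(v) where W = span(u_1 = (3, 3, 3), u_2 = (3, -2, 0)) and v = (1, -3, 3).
proj_W(v) = (41/19, -24/19, 2/19)

Set up U = [u_1 | ... | u_2] ∈ R^(3×2). The projector onto W = col(U) is P = U (U^T U)^(-1) U^T.
Compute U^T U =
  [27, 3]
  [3, 13],
and U^T v = (3, 9).
Solve U^T U · c = U^T v for the coefficients: c = (2/57, 13/19). The projection is proj_W(v) = U c.
Check: (v - proj_W(v)) · u_1 = 0  (should be 0).
Check: (v - proj_W(v)) · u_2 = 0  (should be 0).
Result: proj_W(v) = (41/19, -24/19, 2/19).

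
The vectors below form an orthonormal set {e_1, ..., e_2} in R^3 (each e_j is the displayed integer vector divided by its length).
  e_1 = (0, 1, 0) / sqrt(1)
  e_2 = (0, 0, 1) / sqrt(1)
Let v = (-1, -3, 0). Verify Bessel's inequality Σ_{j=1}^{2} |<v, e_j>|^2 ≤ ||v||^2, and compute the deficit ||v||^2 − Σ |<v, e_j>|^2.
Σ |<v, e_j>|^2 = 9; ||v||^2 = 10; deficit = 1

Write each e_j = u_j / sqrt(<u_j, u_j>) where u_j is the displayed integer vector. Then <v, e_j> = <v, u_j> / sqrt(<u_j, u_j>), so |<v, e_j>|^2 = <v, u_j>^2 / <u_j, u_j>.
Coefficients: <v, e_1> = -3/sqrt(1), <v, e_2> = 0/sqrt(1).
Square and sum: Σ |<v, e_j>|^2 = 9.
Compute ||v||^2 = v·v = 10.
Deficit = 10 − 9 = 1 ≥ 0, confirming Bessel's inequality. (The deficit equals ||v − Σ <v,e_j> e_j||^2, the squared distance from v to span{e_j}.)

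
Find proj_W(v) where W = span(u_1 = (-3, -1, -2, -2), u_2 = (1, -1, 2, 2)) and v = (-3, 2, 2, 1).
proj_W(v) = (-2/5, -3/5, 1/5, 1/5)

Set up U = [u_1 | ... | u_2] ∈ R^(4×2). The projector onto W = col(U) is P = U (U^T U)^(-1) U^T.
Compute U^T U =
  [18, -10]
  [-10, 10],
and U^T v = (1, 1).
Solve U^T U · c = U^T v for the coefficients: c = (1/4, 7/20). The projection is proj_W(v) = U c.
Check: (v - proj_W(v)) · u_1 = 0  (should be 0).
Check: (v - proj_W(v)) · u_2 = 0  (should be 0).
Result: proj_W(v) = (-2/5, -3/5, 1/5, 1/5).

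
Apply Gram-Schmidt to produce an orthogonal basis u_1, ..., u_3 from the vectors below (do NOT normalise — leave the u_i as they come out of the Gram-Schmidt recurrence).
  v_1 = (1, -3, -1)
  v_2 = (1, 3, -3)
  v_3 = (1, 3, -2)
Orthogonal basis:
  u_1 = (1, -3, -1)
  u_2 = (16/11, 18/11, -38/11)
  u_3 = (9/23, 3/46, 9/46)

Apply the Gram-Schmidt recurrence
  u_1 = v_1
  u_i = v_i − Σ_{j<i} ((v_i · u_j) / (u_j · u_j)) · u_j.

Step by step this gives:
  u_1 = (1, -3, -1)
  u_2 = (16/11, 18/11, -38/11)
  u_3 = (9/23, 3/46, 9/46)

Orthogonality check:
  u_2 · u_1 = 0 (should be 0)
  u_3 · u_1 = 0 (should be 0)
  u_3 · u_2 = 0 (should be 0)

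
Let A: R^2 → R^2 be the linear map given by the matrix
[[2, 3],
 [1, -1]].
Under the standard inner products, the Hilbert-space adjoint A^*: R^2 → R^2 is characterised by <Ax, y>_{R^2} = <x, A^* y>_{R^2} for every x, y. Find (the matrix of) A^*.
A^* = A^T =
[[2, 1],
 [3, -1]]

For real matrices with standard dot products, the defining identity <Ax, y> = <x, A^* y> gives (Ax)^T y = x^T (A^*) y, i.e. x^T A^T y = x^T (A^*) y. Since this holds for all x, y, we must have A^* = A^T. Therefore
A^* =
[[2, 1],
 [3, -1]].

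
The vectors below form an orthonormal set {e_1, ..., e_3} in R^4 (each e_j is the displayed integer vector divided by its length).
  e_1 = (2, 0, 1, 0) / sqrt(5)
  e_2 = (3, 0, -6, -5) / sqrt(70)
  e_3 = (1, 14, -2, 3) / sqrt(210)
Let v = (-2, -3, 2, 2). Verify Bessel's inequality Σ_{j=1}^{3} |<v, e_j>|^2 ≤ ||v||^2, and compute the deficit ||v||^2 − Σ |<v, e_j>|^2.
Σ |<v, e_j>|^2 = 102/5; ||v||^2 = 21; deficit = 3/5

Write each e_j = u_j / sqrt(<u_j, u_j>) where u_j is the displayed integer vector. Then <v, e_j> = <v, u_j> / sqrt(<u_j, u_j>), so |<v, e_j>|^2 = <v, u_j>^2 / <u_j, u_j>.
Coefficients: <v, e_1> = -2/sqrt(5), <v, e_2> = -28/sqrt(70), <v, e_3> = -42/sqrt(210).
Square and sum: Σ |<v, e_j>|^2 = 102/5.
Compute ||v||^2 = v·v = 21.
Deficit = 21 − 102/5 = 3/5 ≥ 0, confirming Bessel's inequality. (The deficit equals ||v − Σ <v,e_j> e_j||^2, the squared distance from v to span{e_j}.)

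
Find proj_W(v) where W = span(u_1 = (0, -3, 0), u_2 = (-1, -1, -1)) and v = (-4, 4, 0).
proj_W(v) = (-2, 4, -2)

Set up U = [u_1 | ... | u_2] ∈ R^(3×2). The projector onto W = col(U) is P = U (U^T U)^(-1) U^T.
Compute U^T U =
  [9, 3]
  [3, 3],
and U^T v = (-12, 0).
Solve U^T U · c = U^T v for the coefficients: c = (-2, 2). The projection is proj_W(v) = U c.
Check: (v - proj_W(v)) · u_1 = 0  (should be 0).
Check: (v - proj_W(v)) · u_2 = 0  (should be 0).
Result: proj_W(v) = (-2, 4, -2).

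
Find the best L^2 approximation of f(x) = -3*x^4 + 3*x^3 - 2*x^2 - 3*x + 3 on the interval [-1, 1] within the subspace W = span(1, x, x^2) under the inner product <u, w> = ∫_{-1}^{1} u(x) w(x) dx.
g(x) = -32*x^2/7 - 6*x/5 + 114/35

The best approximation g ∈ W is the orthogonal projection of f onto W. Writing g = a_0 + a_1 x + a_2 x^2, the coefficients solve the normal equations G · a = b where
  G_{ij} = <φ_i, φ_j> and b_i = <f, φ_i>, with φ_0 = 1, φ_1 = x, φ_2 = x^2.
G =
  [2, 0, 2/3]
  [0, 2/3, 0]
  [2/3, 0, 2/5],
b = (52/15, -4/5, 12/35).
Solving gives a_0 = 114/35, a_1 = -6/5, a_2 = -32/7, so
  g(x) = -32*x^2/7 - 6*x/5 + 114/35.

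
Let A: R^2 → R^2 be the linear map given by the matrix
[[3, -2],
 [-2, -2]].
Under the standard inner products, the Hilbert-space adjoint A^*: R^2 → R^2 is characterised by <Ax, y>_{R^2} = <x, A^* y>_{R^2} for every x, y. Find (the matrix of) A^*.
A^* = A^T =
[[3, -2],
 [-2, -2]]

For real matrices with standard dot products, the defining identity <Ax, y> = <x, A^* y> gives (Ax)^T y = x^T (A^*) y, i.e. x^T A^T y = x^T (A^*) y. Since this holds for all x, y, we must have A^* = A^T. Therefore
A^* =
[[3, -2],
 [-2, -2]].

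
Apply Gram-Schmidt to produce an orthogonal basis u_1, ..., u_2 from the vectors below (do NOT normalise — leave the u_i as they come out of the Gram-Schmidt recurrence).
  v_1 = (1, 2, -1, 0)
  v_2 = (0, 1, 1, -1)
Orthogonal basis:
  u_1 = (1, 2, -1, 0)
  u_2 = (-1/6, 2/3, 7/6, -1)

Apply the Gram-Schmidt recurrence
  u_1 = v_1
  u_i = v_i − Σ_{j<i} ((v_i · u_j) / (u_j · u_j)) · u_j.

Step by step this gives:
  u_1 = (1, 2, -1, 0)
  u_2 = (-1/6, 2/3, 7/6, -1)

Orthogonality check:
  u_2 · u_1 = 0 (should be 0)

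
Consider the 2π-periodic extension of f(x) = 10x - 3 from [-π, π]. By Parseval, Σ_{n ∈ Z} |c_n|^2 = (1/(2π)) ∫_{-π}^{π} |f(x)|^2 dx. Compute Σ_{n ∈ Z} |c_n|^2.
Σ |c_n|^2 = 100π^2/3 + 9

Expand and integrate term by term over [-π, π]:
  ∫ (10x)^2 dx = 100·(2π^3/3); ∫ 2·10·(-3)·x dx = 0 (odd integrand); ∫ (-3)^2 dx = 9·2π.
So (1/(2π)) ∫_{-π}^{π} (10x - 3)^2 dx = 100π^2/3 + 9 = 100π^2/3 + 9.
Parseval ⇒ Σ |c_n|^2 = 100π^2/3 + 9.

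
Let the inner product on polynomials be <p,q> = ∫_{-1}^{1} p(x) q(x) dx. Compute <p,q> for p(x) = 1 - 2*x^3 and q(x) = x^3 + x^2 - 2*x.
<p,q> = 178/105

Expand the product: p(x)·q(x) = -2*x^6 - 2*x^5 + 4*x^4 + x^3 + x^2 - 2*x.
∫_{-1}^{1} of each monomial x^k gives [2/(k+1) if k even, 0 if k odd]. Integrating term-by-term (or equivalently evaluating the antiderivative F(x) = -2*x^7/7 - x^6/3 + 4*x^5/5 + x^4/4 + x^3/3 - x^2 at the endpoints):
  F(1) − F(−1) = -33/140 − (-811/420) = 178/105.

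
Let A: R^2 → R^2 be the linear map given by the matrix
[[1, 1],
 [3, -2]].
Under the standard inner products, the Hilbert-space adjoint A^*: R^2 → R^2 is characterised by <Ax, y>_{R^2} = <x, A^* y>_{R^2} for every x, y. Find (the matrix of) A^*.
A^* = A^T =
[[1, 3],
 [1, -2]]

For real matrices with standard dot products, the defining identity <Ax, y> = <x, A^* y> gives (Ax)^T y = x^T (A^*) y, i.e. x^T A^T y = x^T (A^*) y. Since this holds for all x, y, we must have A^* = A^T. Therefore
A^* =
[[1, 3],
 [1, -2]].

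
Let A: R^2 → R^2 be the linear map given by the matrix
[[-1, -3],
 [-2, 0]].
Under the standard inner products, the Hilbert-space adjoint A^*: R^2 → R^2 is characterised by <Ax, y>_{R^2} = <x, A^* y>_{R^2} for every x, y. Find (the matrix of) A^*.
A^* = A^T =
[[-1, -2],
 [-3, 0]]

For real matrices with standard dot products, the defining identity <Ax, y> = <x, A^* y> gives (Ax)^T y = x^T (A^*) y, i.e. x^T A^T y = x^T (A^*) y. Since this holds for all x, y, we must have A^* = A^T. Therefore
A^* =
[[-1, -2],
 [-3, 0]].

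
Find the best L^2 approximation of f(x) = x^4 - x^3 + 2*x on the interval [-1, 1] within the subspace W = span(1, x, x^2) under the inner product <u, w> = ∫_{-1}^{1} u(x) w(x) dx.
g(x) = 6*x^2/7 + 7*x/5 - 3/35

The best approximation g ∈ W is the orthogonal projection of f onto W. Writing g = a_0 + a_1 x + a_2 x^2, the coefficients solve the normal equations G · a = b where
  G_{ij} = <φ_i, φ_j> and b_i = <f, φ_i>, with φ_0 = 1, φ_1 = x, φ_2 = x^2.
G =
  [2, 0, 2/3]
  [0, 2/3, 0]
  [2/3, 0, 2/5],
b = (2/5, 14/15, 2/7).
Solving gives a_0 = -3/35, a_1 = 7/5, a_2 = 6/7, so
  g(x) = 6*x^2/7 + 7*x/5 - 3/35.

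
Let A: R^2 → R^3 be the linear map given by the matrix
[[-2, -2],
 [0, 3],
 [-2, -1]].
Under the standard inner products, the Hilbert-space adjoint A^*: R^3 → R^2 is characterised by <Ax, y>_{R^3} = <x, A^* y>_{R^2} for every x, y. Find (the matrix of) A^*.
A^* = A^T =
[[-2, 0, -2],
 [-2, 3, -1]]

For real matrices with standard dot products, the defining identity <Ax, y> = <x, A^* y> gives (Ax)^T y = x^T (A^*) y, i.e. x^T A^T y = x^T (A^*) y. Since this holds for all x, y, we must have A^* = A^T. Therefore
A^* =
[[-2, 0, -2],
 [-2, 3, -1]].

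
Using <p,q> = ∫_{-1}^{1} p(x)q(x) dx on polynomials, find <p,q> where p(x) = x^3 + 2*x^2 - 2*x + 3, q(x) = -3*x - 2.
<p,q> = -178/15

Expand the product: p(x)·q(x) = -3*x^4 - 8*x^3 + 2*x^2 - 5*x - 6.
∫_{-1}^{1} of each monomial x^k gives [2/(k+1) if k even, 0 if k odd]. Integrating term-by-term (or equivalently evaluating the antiderivative F(x) = -3*x^5/5 - 2*x^4 + 2*x^3/3 - 5*x^2/2 - 6*x at the endpoints):
  F(1) − F(−1) = -313/30 − (43/30) = -178/15.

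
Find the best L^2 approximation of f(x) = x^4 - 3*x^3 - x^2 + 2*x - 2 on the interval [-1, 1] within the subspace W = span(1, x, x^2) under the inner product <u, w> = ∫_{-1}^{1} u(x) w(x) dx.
g(x) = -x^2/7 + x/5 - 73/35

The best approximation g ∈ W is the orthogonal projection of f onto W. Writing g = a_0 + a_1 x + a_2 x^2, the coefficients solve the normal equations G · a = b where
  G_{ij} = <φ_i, φ_j> and b_i = <f, φ_i>, with φ_0 = 1, φ_1 = x, φ_2 = x^2.
G =
  [2, 0, 2/3]
  [0, 2/3, 0]
  [2/3, 0, 2/5],
b = (-64/15, 2/15, -152/105).
Solving gives a_0 = -73/35, a_1 = 1/5, a_2 = -1/7, so
  g(x) = -x^2/7 + x/5 - 73/35.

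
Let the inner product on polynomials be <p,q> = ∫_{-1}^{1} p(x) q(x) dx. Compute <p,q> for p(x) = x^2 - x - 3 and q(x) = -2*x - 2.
<p,q> = 12

Expand the product: p(x)·q(x) = -2*x^3 + 8*x + 6.
∫_{-1}^{1} of each monomial x^k gives [2/(k+1) if k even, 0 if k odd]. Integrating term-by-term (or equivalently evaluating the antiderivative F(x) = -x^4/2 + 4*x^2 + 6*x at the endpoints):
  F(1) − F(−1) = 19/2 − (-5/2) = 12.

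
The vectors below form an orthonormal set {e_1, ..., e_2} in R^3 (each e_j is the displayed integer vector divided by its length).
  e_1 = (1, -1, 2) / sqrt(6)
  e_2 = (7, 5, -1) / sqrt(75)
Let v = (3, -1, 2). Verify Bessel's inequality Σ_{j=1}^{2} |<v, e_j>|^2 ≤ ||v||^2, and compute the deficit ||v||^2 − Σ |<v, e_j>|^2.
Σ |<v, e_j>|^2 = 332/25; ||v||^2 = 14; deficit = 18/25

Write each e_j = u_j / sqrt(<u_j, u_j>) where u_j is the displayed integer vector. Then <v, e_j> = <v, u_j> / sqrt(<u_j, u_j>), so |<v, e_j>|^2 = <v, u_j>^2 / <u_j, u_j>.
Coefficients: <v, e_1> = 8/sqrt(6), <v, e_2> = 14/sqrt(75).
Square and sum: Σ |<v, e_j>|^2 = 332/25.
Compute ||v||^2 = v·v = 14.
Deficit = 14 − 332/25 = 18/25 ≥ 0, confirming Bessel's inequality. (The deficit equals ||v − Σ <v,e_j> e_j||^2, the squared distance from v to span{e_j}.)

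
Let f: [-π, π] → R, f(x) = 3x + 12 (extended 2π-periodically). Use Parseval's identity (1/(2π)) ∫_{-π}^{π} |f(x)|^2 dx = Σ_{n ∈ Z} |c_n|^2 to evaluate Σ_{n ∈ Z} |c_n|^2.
Σ |c_n|^2 = 3π^2 + 144

Expand and integrate term by term over [-π, π]:
  ∫ (3x)^2 dx = 9·(2π^3/3); ∫ 2·3·(12)·x dx = 0 (odd integrand); ∫ 12^2 dx = 144·2π.
So (1/(2π)) ∫_{-π}^{π} (3x + 12)^2 dx = 9π^2/3 + 144 = 3π^2 + 144.
Parseval ⇒ Σ |c_n|^2 = 3π^2 + 144.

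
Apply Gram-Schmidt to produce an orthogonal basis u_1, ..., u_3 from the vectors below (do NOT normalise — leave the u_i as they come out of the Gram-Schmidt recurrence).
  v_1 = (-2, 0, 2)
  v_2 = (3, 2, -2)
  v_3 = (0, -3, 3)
Orthogonal basis:
  u_1 = (-2, 0, 2)
  u_2 = (1/2, 2, 1/2)
  u_3 = (2, -1, 2)

Apply the Gram-Schmidt recurrence
  u_1 = v_1
  u_i = v_i − Σ_{j<i} ((v_i · u_j) / (u_j · u_j)) · u_j.

Step by step this gives:
  u_1 = (-2, 0, 2)
  u_2 = (1/2, 2, 1/2)
  u_3 = (2, -1, 2)

Orthogonality check:
  u_2 · u_1 = 0 (should be 0)
  u_3 · u_1 = 0 (should be 0)
  u_3 · u_2 = 0 (should be 0)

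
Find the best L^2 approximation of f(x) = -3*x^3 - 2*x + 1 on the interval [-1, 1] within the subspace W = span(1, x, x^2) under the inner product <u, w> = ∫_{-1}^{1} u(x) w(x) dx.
g(x) = 1 - 19*x/5

The best approximation g ∈ W is the orthogonal projection of f onto W. Writing g = a_0 + a_1 x + a_2 x^2, the coefficients solve the normal equations G · a = b where
  G_{ij} = <φ_i, φ_j> and b_i = <f, φ_i>, with φ_0 = 1, φ_1 = x, φ_2 = x^2.
G =
  [2, 0, 2/3]
  [0, 2/3, 0]
  [2/3, 0, 2/5],
b = (2, -38/15, 2/3).
Solving gives a_0 = 1, a_1 = -19/5, a_2 = 0, so
  g(x) = 1 - 19*x/5.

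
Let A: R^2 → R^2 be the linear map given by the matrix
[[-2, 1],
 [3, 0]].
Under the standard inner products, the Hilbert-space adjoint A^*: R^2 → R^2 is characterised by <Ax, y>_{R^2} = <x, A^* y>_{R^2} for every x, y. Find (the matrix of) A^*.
A^* = A^T =
[[-2, 3],
 [1, 0]]

For real matrices with standard dot products, the defining identity <Ax, y> = <x, A^* y> gives (Ax)^T y = x^T (A^*) y, i.e. x^T A^T y = x^T (A^*) y. Since this holds for all x, y, we must have A^* = A^T. Therefore
A^* =
[[-2, 3],
 [1, 0]].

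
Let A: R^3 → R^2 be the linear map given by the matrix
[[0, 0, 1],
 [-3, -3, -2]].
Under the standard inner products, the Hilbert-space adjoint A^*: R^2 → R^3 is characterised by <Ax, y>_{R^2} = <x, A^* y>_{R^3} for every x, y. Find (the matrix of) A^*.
A^* = A^T =
[[0, -3],
 [0, -3],
 [1, -2]]

For real matrices with standard dot products, the defining identity <Ax, y> = <x, A^* y> gives (Ax)^T y = x^T (A^*) y, i.e. x^T A^T y = x^T (A^*) y. Since this holds for all x, y, we must have A^* = A^T. Therefore
A^* =
[[0, -3],
 [0, -3],
 [1, -2]].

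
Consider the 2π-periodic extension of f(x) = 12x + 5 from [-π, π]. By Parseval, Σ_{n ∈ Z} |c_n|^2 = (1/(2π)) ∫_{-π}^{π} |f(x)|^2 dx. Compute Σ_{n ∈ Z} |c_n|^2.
Σ |c_n|^2 = 48π^2 + 25

Expand and integrate term by term over [-π, π]:
  ∫ (12x)^2 dx = 144·(2π^3/3); ∫ 2·12·(5)·x dx = 0 (odd integrand); ∫ 5^2 dx = 25·2π.
So (1/(2π)) ∫_{-π}^{π} (12x + 5)^2 dx = 144π^2/3 + 25 = 48π^2 + 25.
Parseval ⇒ Σ |c_n|^2 = 48π^2 + 25.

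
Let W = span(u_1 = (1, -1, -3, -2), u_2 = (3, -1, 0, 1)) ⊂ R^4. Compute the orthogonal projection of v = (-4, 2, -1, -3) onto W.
proj_W(v) = (-716/161, 194/161, -201/161, -395/161)

Set up U = [u_1 | ... | u_2] ∈ R^(4×2). The projector onto W = col(U) is P = U (U^T U)^(-1) U^T.
Compute U^T U =
  [15, 2]
  [2, 11],
and U^T v = (3, -17).
Solve U^T U · c = U^T v for the coefficients: c = (67/161, -261/161). The projection is proj_W(v) = U c.
Check: (v - proj_W(v)) · u_1 = 0  (should be 0).
Check: (v - proj_W(v)) · u_2 = 0  (should be 0).
Result: proj_W(v) = (-716/161, 194/161, -201/161, -395/161).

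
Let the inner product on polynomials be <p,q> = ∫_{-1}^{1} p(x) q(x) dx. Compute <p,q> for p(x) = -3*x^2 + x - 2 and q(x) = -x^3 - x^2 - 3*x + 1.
<p,q> = -88/15

Expand the product: p(x)·q(x) = 3*x^5 + 2*x^4 + 10*x^3 - 4*x^2 + 7*x - 2.
∫_{-1}^{1} of each monomial x^k gives [2/(k+1) if k even, 0 if k odd]. Integrating term-by-term (or equivalently evaluating the antiderivative F(x) = x^6/2 + 2*x^5/5 + 5*x^4/2 - 4*x^3/3 + 7*x^2/2 - 2*x at the endpoints):
  F(1) − F(−1) = 107/30 − (283/30) = -88/15.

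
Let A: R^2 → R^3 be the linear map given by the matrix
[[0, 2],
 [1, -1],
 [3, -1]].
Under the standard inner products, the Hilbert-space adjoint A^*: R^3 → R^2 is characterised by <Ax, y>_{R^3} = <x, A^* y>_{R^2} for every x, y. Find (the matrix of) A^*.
A^* = A^T =
[[0, 1, 3],
 [2, -1, -1]]

For real matrices with standard dot products, the defining identity <Ax, y> = <x, A^* y> gives (Ax)^T y = x^T (A^*) y, i.e. x^T A^T y = x^T (A^*) y. Since this holds for all x, y, we must have A^* = A^T. Therefore
A^* =
[[0, 1, 3],
 [2, -1, -1]].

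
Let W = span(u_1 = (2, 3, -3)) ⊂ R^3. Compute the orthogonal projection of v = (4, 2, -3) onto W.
proj_W(v) = (23/11, 69/22, -69/22)

Set up U = [u_1 | ... | u_1] ∈ R^(3×1). The projector onto W = col(U) is P = U (U^T U)^(-1) U^T.
Compute U^T U =
  [22],
and U^T v = (23).
Solve U^T U · c = U^T v for the coefficients: c = (23/22). The projection is proj_W(v) = U c.
Check: (v - proj_W(v)) · u_1 = 0  (should be 0).
Result: proj_W(v) = (23/11, 69/22, -69/22).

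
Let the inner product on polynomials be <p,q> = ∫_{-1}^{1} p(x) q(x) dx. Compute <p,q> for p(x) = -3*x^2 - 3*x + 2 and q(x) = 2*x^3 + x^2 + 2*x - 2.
<p,q> = -154/15

Expand the product: p(x)·q(x) = -6*x^5 - 9*x^4 - 5*x^3 + 2*x^2 + 10*x - 4.
∫_{-1}^{1} of each monomial x^k gives [2/(k+1) if k even, 0 if k odd]. Integrating term-by-term (or equivalently evaluating the antiderivative F(x) = -x^6 - 9*x^5/5 - 5*x^4/4 + 2*x^3/3 + 5*x^2 - 4*x at the endpoints):
  F(1) − F(−1) = -143/60 − (473/60) = -154/15.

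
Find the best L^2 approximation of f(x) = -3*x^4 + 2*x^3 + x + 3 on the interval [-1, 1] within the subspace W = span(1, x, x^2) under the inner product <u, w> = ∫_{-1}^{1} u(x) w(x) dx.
g(x) = -18*x^2/7 + 11*x/5 + 114/35

The best approximation g ∈ W is the orthogonal projection of f onto W. Writing g = a_0 + a_1 x + a_2 x^2, the coefficients solve the normal equations G · a = b where
  G_{ij} = <φ_i, φ_j> and b_i = <f, φ_i>, with φ_0 = 1, φ_1 = x, φ_2 = x^2.
G =
  [2, 0, 2/3]
  [0, 2/3, 0]
  [2/3, 0, 2/5],
b = (24/5, 22/15, 8/7).
Solving gives a_0 = 114/35, a_1 = 11/5, a_2 = -18/7, so
  g(x) = -18*x^2/7 + 11*x/5 + 114/35.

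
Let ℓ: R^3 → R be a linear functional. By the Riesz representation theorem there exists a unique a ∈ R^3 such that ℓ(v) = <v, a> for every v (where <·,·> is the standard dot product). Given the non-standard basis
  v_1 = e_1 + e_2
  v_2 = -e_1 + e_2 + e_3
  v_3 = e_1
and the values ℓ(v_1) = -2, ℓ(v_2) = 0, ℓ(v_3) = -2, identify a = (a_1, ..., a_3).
a = (-2, 0, -2)

Write a = (a_1, ..., a_3) in the standard basis. For each basis vector v_i, ℓ(v_i) = <v_i, a> is a linear equation in the a_j's. Collect the n equations into a matrix system V a = ℓ, where row i of V is v_i (expressed in the standard basis). Since V is invertible (lower-triangular with 1s on the diagonal, up to permutation), solve by back-substitution:
  V =
[[1, 1, 0],
 [-1, 1, 1],
 [1, 0, 0]]
  V a = (-2, 0, -2)
Solving gives a = (-2, 0, -2).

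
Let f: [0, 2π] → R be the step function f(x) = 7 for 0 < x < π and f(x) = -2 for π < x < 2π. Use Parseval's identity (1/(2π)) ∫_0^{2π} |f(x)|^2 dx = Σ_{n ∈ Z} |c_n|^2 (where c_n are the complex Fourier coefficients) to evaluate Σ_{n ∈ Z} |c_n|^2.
Σ |c_n|^2 = 53/2

Parseval equates the L^2 energy of f (normalised by 1/(2π)) with the ℓ^2 sum of its Fourier coefficients: (1/(2π)) ∫_0^{2π} |f|^2 = Σ |c_n|^2.
Compute the left side: (1/(2π)) [∫_0^π 7^2 dx + ∫_π^{2π} (-2)^2 dx] = (1/(2π)) · (49π + 4π) = (49 + 4)/2 = 53/2.
So Σ_{n ∈ Z} |c_n|^2 = 53/2.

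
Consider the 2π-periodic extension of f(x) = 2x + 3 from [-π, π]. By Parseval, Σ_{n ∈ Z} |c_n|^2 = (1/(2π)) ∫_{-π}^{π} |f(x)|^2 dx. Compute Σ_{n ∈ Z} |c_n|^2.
Σ |c_n|^2 = 4π^2/3 + 9

Expand and integrate term by term over [-π, π]:
  ∫ (2x)^2 dx = 4·(2π^3/3); ∫ 2·2·(3)·x dx = 0 (odd integrand); ∫ 3^2 dx = 9·2π.
So (1/(2π)) ∫_{-π}^{π} (2x + 3)^2 dx = 4π^2/3 + 9 = 4π^2/3 + 9.
Parseval ⇒ Σ |c_n|^2 = 4π^2/3 + 9.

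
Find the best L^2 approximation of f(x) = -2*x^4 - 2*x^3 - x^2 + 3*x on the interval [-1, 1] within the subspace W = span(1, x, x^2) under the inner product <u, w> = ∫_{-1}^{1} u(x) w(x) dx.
g(x) = -19*x^2/7 + 9*x/5 + 6/35

The best approximation g ∈ W is the orthogonal projection of f onto W. Writing g = a_0 + a_1 x + a_2 x^2, the coefficients solve the normal equations G · a = b where
  G_{ij} = <φ_i, φ_j> and b_i = <f, φ_i>, with φ_0 = 1, φ_1 = x, φ_2 = x^2.
G =
  [2, 0, 2/3]
  [0, 2/3, 0]
  [2/3, 0, 2/5],
b = (-22/15, 6/5, -34/35).
Solving gives a_0 = 6/35, a_1 = 9/5, a_2 = -19/7, so
  g(x) = -19*x^2/7 + 9*x/5 + 6/35.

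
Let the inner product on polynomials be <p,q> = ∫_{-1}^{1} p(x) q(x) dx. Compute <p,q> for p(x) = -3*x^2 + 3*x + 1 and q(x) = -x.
<p,q> = -2

Expand the product: p(x)·q(x) = 3*x^3 - 3*x^2 - x.
∫_{-1}^{1} of each monomial x^k gives [2/(k+1) if k even, 0 if k odd]. Integrating term-by-term (or equivalently evaluating the antiderivative F(x) = 3*x^4/4 - x^3 - x^2/2 at the endpoints):
  F(1) − F(−1) = -3/4 − (5/4) = -2.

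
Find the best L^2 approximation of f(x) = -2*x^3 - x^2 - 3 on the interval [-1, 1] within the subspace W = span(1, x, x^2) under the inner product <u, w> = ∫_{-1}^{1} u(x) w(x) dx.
g(x) = -x^2 - 6*x/5 - 3

The best approximation g ∈ W is the orthogonal projection of f onto W. Writing g = a_0 + a_1 x + a_2 x^2, the coefficients solve the normal equations G · a = b where
  G_{ij} = <φ_i, φ_j> and b_i = <f, φ_i>, with φ_0 = 1, φ_1 = x, φ_2 = x^2.
G =
  [2, 0, 2/3]
  [0, 2/3, 0]
  [2/3, 0, 2/5],
b = (-20/3, -4/5, -12/5).
Solving gives a_0 = -3, a_1 = -6/5, a_2 = -1, so
  g(x) = -x^2 - 6*x/5 - 3.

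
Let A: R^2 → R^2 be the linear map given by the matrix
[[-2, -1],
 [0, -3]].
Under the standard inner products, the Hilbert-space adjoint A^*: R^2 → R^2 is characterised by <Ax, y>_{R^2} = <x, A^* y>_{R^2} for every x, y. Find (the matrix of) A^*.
A^* = A^T =
[[-2, 0],
 [-1, -3]]

For real matrices with standard dot products, the defining identity <Ax, y> = <x, A^* y> gives (Ax)^T y = x^T (A^*) y, i.e. x^T A^T y = x^T (A^*) y. Since this holds for all x, y, we must have A^* = A^T. Therefore
A^* =
[[-2, 0],
 [-1, -3]].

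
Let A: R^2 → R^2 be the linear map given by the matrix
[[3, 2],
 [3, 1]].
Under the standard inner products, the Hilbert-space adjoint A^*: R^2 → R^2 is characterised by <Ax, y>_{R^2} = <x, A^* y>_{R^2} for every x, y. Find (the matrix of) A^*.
A^* = A^T =
[[3, 3],
 [2, 1]]

For real matrices with standard dot products, the defining identity <Ax, y> = <x, A^* y> gives (Ax)^T y = x^T (A^*) y, i.e. x^T A^T y = x^T (A^*) y. Since this holds for all x, y, we must have A^* = A^T. Therefore
A^* =
[[3, 3],
 [2, 1]].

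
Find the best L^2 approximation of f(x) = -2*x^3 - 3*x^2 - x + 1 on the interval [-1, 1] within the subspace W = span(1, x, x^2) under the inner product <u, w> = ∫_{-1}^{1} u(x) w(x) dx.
g(x) = -3*x^2 - 11*x/5 + 1

The best approximation g ∈ W is the orthogonal projection of f onto W. Writing g = a_0 + a_1 x + a_2 x^2, the coefficients solve the normal equations G · a = b where
  G_{ij} = <φ_i, φ_j> and b_i = <f, φ_i>, with φ_0 = 1, φ_1 = x, φ_2 = x^2.
G =
  [2, 0, 2/3]
  [0, 2/3, 0]
  [2/3, 0, 2/5],
b = (0, -22/15, -8/15).
Solving gives a_0 = 1, a_1 = -11/5, a_2 = -3, so
  g(x) = -3*x^2 - 11*x/5 + 1.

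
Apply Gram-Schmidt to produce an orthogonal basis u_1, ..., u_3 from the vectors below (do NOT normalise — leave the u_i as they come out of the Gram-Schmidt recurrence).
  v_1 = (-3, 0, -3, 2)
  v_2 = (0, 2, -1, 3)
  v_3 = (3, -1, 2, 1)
Orthogonal basis:
  u_1 = (-3, 0, -3, 2)
  u_2 = (27/22, 2, 5/22, 24/11)
  u_3 = (162/227, -417/227, 30/227, 288/227)

Apply the Gram-Schmidt recurrence
  u_1 = v_1
  u_i = v_i − Σ_{j<i} ((v_i · u_j) / (u_j · u_j)) · u_j.

Step by step this gives:
  u_1 = (-3, 0, -3, 2)
  u_2 = (27/22, 2, 5/22, 24/11)
  u_3 = (162/227, -417/227, 30/227, 288/227)

Orthogonality check:
  u_2 · u_1 = 0 (should be 0)
  u_3 · u_1 = 0 (should be 0)
  u_3 · u_2 = 0 (should be 0)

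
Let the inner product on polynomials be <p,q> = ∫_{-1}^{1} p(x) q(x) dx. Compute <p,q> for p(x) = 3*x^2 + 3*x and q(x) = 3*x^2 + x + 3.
<p,q> = 58/5

Expand the product: p(x)·q(x) = 9*x^4 + 12*x^3 + 12*x^2 + 9*x.
∫_{-1}^{1} of each monomial x^k gives [2/(k+1) if k even, 0 if k odd]. Integrating term-by-term (or equivalently evaluating the antiderivative F(x) = 9*x^5/5 + 3*x^4 + 4*x^3 + 9*x^2/2 at the endpoints):
  F(1) − F(−1) = 133/10 − (17/10) = 58/5.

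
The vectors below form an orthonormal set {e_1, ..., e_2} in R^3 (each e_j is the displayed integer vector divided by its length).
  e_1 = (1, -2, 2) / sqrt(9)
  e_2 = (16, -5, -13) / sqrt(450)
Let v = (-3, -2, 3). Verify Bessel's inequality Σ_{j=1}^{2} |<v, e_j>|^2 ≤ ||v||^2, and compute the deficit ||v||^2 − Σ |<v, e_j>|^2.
Σ |<v, e_j>|^2 = 931/50; ||v||^2 = 22; deficit = 169/50

Write each e_j = u_j / sqrt(<u_j, u_j>) where u_j is the displayed integer vector. Then <v, e_j> = <v, u_j> / sqrt(<u_j, u_j>), so |<v, e_j>|^2 = <v, u_j>^2 / <u_j, u_j>.
Coefficients: <v, e_1> = 7/sqrt(9), <v, e_2> = -77/sqrt(450).
Square and sum: Σ |<v, e_j>|^2 = 931/50.
Compute ||v||^2 = v·v = 22.
Deficit = 22 − 931/50 = 169/50 ≥ 0, confirming Bessel's inequality. (The deficit equals ||v − Σ <v,e_j> e_j||^2, the squared distance from v to span{e_j}.)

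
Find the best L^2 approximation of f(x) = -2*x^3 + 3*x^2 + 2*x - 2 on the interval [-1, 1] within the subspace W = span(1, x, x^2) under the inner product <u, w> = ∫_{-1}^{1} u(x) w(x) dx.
g(x) = 3*x^2 + 4*x/5 - 2

The best approximation g ∈ W is the orthogonal projection of f onto W. Writing g = a_0 + a_1 x + a_2 x^2, the coefficients solve the normal equations G · a = b where
  G_{ij} = <φ_i, φ_j> and b_i = <f, φ_i>, with φ_0 = 1, φ_1 = x, φ_2 = x^2.
G =
  [2, 0, 2/3]
  [0, 2/3, 0]
  [2/3, 0, 2/5],
b = (-2, 8/15, -2/15).
Solving gives a_0 = -2, a_1 = 4/5, a_2 = 3, so
  g(x) = 3*x^2 + 4*x/5 - 2.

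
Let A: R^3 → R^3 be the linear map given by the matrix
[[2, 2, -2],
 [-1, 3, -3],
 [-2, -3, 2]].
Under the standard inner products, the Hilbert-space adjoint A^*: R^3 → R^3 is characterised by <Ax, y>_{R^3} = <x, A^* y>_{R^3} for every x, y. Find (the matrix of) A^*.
A^* = A^T =
[[2, -1, -2],
 [2, 3, -3],
 [-2, -3, 2]]

For real matrices with standard dot products, the defining identity <Ax, y> = <x, A^* y> gives (Ax)^T y = x^T (A^*) y, i.e. x^T A^T y = x^T (A^*) y. Since this holds for all x, y, we must have A^* = A^T. Therefore
A^* =
[[2, -1, -2],
 [2, 3, -3],
 [-2, -3, 2]].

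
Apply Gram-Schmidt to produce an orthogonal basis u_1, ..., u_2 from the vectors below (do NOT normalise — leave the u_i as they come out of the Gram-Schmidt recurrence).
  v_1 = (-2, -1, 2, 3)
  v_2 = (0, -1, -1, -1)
Orthogonal basis:
  u_1 = (-2, -1, 2, 3)
  u_2 = (-4/9, -11/9, -5/9, -1/3)

Apply the Gram-Schmidt recurrence
  u_1 = v_1
  u_i = v_i − Σ_{j<i} ((v_i · u_j) / (u_j · u_j)) · u_j.

Step by step this gives:
  u_1 = (-2, -1, 2, 3)
  u_2 = (-4/9, -11/9, -5/9, -1/3)

Orthogonality check:
  u_2 · u_1 = 0 (should be 0)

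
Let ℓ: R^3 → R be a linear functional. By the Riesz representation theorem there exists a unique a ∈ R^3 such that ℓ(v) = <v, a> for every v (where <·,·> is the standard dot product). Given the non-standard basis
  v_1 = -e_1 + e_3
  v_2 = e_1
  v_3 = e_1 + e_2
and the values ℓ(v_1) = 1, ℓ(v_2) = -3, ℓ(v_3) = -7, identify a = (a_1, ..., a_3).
a = (-3, -4, -2)

Write a = (a_1, ..., a_3) in the standard basis. For each basis vector v_i, ℓ(v_i) = <v_i, a> is a linear equation in the a_j's. Collect the n equations into a matrix system V a = ℓ, where row i of V is v_i (expressed in the standard basis). Since V is invertible (lower-triangular with 1s on the diagonal, up to permutation), solve by back-substitution:
  V =
[[-1, 0, 1],
 [1, 0, 0],
 [1, 1, 0]]
  V a = (1, -3, -7)
Solving gives a = (-3, -4, -2).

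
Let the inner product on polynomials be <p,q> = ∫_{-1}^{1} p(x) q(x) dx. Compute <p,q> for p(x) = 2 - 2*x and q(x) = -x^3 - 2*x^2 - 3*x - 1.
<p,q> = -28/15

Expand the product: p(x)·q(x) = 2*x^4 + 2*x^3 + 2*x^2 - 4*x - 2.
∫_{-1}^{1} of each monomial x^k gives [2/(k+1) if k even, 0 if k odd]. Integrating term-by-term (or equivalently evaluating the antiderivative F(x) = 2*x^5/5 + x^4/2 + 2*x^3/3 - 2*x^2 - 2*x at the endpoints):
  F(1) − F(−1) = -73/30 − (-17/30) = -28/15.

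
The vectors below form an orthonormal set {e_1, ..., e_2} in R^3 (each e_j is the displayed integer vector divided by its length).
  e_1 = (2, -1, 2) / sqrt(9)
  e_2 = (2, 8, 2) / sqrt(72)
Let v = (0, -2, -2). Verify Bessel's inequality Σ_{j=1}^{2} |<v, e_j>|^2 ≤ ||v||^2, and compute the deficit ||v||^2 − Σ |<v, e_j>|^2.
Σ |<v, e_j>|^2 = 6; ||v||^2 = 8; deficit = 2

Write each e_j = u_j / sqrt(<u_j, u_j>) where u_j is the displayed integer vector. Then <v, e_j> = <v, u_j> / sqrt(<u_j, u_j>), so |<v, e_j>|^2 = <v, u_j>^2 / <u_j, u_j>.
Coefficients: <v, e_1> = -2/sqrt(9), <v, e_2> = -20/sqrt(72).
Square and sum: Σ |<v, e_j>|^2 = 6.
Compute ||v||^2 = v·v = 8.
Deficit = 8 − 6 = 2 ≥ 0, confirming Bessel's inequality. (The deficit equals ||v − Σ <v,e_j> e_j||^2, the squared distance from v to span{e_j}.)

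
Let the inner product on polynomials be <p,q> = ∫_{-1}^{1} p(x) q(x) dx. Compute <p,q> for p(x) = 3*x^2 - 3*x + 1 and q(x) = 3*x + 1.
<p,q> = -2

Expand the product: p(x)·q(x) = 9*x^3 - 6*x^2 + 1.
∫_{-1}^{1} of each monomial x^k gives [2/(k+1) if k even, 0 if k odd]. Integrating term-by-term (or equivalently evaluating the antiderivative F(x) = 9*x^4/4 - 2*x^3 + x at the endpoints):
  F(1) − F(−1) = 5/4 − (13/4) = -2.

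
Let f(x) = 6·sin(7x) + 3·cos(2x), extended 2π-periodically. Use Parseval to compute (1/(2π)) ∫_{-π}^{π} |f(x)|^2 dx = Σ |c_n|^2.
Σ |c_n|^2 = 45/2

Expand |f|^2 and use orthogonality of {sin(nx), cos(mx)} on [-π, π]:
  ∫_{-π}^{π} sin(nx)^2 dx = π, ∫ cos(mx)^2 dx = π, and cross terms integrate to 0.
So ∫_{-π}^{π} f(x)^2 dx = 6^2 · π + 3^2 · π = (36 + 9)π.
Divide by 2π: (36 + 9)/2 = 45/2.
By Parseval, this equals Σ |c_n|^2.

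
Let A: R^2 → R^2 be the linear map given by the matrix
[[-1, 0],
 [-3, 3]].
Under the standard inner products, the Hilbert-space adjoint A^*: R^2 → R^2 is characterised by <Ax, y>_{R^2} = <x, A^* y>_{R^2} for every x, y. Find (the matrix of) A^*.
A^* = A^T =
[[-1, -3],
 [0, 3]]

For real matrices with standard dot products, the defining identity <Ax, y> = <x, A^* y> gives (Ax)^T y = x^T (A^*) y, i.e. x^T A^T y = x^T (A^*) y. Since this holds for all x, y, we must have A^* = A^T. Therefore
A^* =
[[-1, -3],
 [0, 3]].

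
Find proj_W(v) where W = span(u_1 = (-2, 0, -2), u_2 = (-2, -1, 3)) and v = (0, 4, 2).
proj_W(v) = (22/27, -2/27, 32/27)

Set up U = [u_1 | ... | u_2] ∈ R^(3×2). The projector onto W = col(U) is P = U (U^T U)^(-1) U^T.
Compute U^T U =
  [8, -2]
  [-2, 14],
and U^T v = (-4, 2).
Solve U^T U · c = U^T v for the coefficients: c = (-13/27, 2/27). The projection is proj_W(v) = U c.
Check: (v - proj_W(v)) · u_1 = 0  (should be 0).
Check: (v - proj_W(v)) · u_2 = 0  (should be 0).
Result: proj_W(v) = (22/27, -2/27, 32/27).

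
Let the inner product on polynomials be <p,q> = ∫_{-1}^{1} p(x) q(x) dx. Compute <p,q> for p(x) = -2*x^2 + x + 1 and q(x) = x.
<p,q> = 2/3

Expand the product: p(x)·q(x) = -2*x^3 + x^2 + x.
∫_{-1}^{1} of each monomial x^k gives [2/(k+1) if k even, 0 if k odd]. Integrating term-by-term (or equivalently evaluating the antiderivative F(x) = -x^4/2 + x^3/3 + x^2/2 at the endpoints):
  F(1) − F(−1) = 1/3 − (-1/3) = 2/3.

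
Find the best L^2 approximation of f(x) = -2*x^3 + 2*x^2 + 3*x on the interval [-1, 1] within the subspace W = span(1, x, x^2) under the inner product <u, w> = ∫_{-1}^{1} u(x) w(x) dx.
g(x) = 2*x^2 + 9*x/5

The best approximation g ∈ W is the orthogonal projection of f onto W. Writing g = a_0 + a_1 x + a_2 x^2, the coefficients solve the normal equations G · a = b where
  G_{ij} = <φ_i, φ_j> and b_i = <f, φ_i>, with φ_0 = 1, φ_1 = x, φ_2 = x^2.
G =
  [2, 0, 2/3]
  [0, 2/3, 0]
  [2/3, 0, 2/5],
b = (4/3, 6/5, 4/5).
Solving gives a_0 = 0, a_1 = 9/5, a_2 = 2, so
  g(x) = 2*x^2 + 9*x/5.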